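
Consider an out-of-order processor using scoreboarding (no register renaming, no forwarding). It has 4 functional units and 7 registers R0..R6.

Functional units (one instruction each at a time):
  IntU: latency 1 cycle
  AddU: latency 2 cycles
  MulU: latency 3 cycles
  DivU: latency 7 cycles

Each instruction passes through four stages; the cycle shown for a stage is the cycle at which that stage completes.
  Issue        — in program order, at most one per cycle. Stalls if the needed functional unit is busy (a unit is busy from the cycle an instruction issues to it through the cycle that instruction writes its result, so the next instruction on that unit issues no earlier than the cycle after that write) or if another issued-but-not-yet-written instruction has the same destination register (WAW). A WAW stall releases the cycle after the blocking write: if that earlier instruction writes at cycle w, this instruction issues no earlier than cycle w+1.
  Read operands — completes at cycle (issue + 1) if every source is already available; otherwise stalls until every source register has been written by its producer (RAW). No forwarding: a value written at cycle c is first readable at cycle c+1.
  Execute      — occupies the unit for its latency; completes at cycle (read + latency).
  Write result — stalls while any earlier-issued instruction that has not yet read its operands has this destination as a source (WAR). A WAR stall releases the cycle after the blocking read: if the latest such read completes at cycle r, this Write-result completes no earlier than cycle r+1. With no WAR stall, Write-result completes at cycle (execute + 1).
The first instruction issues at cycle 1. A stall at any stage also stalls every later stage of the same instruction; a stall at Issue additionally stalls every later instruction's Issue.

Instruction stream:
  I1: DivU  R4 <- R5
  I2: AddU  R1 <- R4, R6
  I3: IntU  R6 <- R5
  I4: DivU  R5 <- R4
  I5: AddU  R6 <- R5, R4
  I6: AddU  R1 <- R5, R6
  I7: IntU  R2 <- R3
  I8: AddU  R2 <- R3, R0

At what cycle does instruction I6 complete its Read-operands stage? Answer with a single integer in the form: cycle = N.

cycle = 26

t=1  issue I1 (DivU)
t=2  I1 read-ops · issue I2 (AddU)
t=3  issue I3 (IntU)
t=4  I3 read-ops
t=5  I3 finished on IntU
t=9  I1 finished on DivU
t=10  I1→R4
t=11  I2 read-ops · issue I4 (DivU)
t=12  I3→R6 · I4 read-ops
t=13  I2 finished on AddU
t=14  I2→R1
t=15  issue I5 (AddU)
t=19  I4 finished on DivU
t=20  I4→R5
t=21  I5 read-ops
t=23  I5 finished on AddU
t=24  I5→R6
t=25  issue I6 (AddU)
t=26  I6 read-ops · issue I7 (IntU)
t=27  I7 read-ops
t=28  I6 finished on AddU · I7 finished on IntU
t=29  I6→R1 · I7→R2
t=30  issue I8 (AddU)
t=31  I8 read-ops
t=33  I8 finished on AddU
t=34  I8→R2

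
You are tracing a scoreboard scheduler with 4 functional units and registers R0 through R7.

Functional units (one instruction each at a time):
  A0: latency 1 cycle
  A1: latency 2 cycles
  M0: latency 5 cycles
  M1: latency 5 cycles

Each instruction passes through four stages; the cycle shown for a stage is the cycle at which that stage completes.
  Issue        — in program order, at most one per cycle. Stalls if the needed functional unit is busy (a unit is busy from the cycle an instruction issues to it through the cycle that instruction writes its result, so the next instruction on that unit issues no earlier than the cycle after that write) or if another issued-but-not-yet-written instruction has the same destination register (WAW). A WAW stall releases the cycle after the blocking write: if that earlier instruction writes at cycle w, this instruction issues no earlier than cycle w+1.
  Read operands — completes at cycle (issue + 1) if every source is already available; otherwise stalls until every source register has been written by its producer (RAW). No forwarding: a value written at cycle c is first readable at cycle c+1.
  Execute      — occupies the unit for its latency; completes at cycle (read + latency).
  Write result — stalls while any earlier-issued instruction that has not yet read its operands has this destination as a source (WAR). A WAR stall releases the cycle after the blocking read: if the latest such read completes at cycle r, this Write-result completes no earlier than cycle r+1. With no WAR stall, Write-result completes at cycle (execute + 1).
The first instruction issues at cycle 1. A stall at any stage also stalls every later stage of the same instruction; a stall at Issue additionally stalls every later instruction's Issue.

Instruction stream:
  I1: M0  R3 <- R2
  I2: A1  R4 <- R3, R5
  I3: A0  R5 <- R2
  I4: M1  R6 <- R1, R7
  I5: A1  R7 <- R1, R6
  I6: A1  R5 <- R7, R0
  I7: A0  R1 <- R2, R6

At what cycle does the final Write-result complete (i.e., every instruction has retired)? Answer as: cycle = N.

[1] issue I1 (M0)
[2] I1 read-ops; issue I2 (A1)
[3] issue I3 (A0)
[4] I3 read-ops; issue I4 (M1)
[5] I3 finished on A0; I4 read-ops
[7] I1 finished on M0
[8] I1→R3
[9] I2 read-ops
[10] I3→R5; I4 finished on M1
[11] I2 finished on A1; I4→R6
[12] I2→R4
[13] issue I5 (A1)
[14] I5 read-ops
[16] I5 finished on A1
[17] I5→R7
[18] issue I6 (A1)
[19] I6 read-ops; issue I7 (A0)
[20] I7 read-ops
[21] I6 finished on A1; I7 finished on A0
[22] I6→R5; I7→R1

cycle = 22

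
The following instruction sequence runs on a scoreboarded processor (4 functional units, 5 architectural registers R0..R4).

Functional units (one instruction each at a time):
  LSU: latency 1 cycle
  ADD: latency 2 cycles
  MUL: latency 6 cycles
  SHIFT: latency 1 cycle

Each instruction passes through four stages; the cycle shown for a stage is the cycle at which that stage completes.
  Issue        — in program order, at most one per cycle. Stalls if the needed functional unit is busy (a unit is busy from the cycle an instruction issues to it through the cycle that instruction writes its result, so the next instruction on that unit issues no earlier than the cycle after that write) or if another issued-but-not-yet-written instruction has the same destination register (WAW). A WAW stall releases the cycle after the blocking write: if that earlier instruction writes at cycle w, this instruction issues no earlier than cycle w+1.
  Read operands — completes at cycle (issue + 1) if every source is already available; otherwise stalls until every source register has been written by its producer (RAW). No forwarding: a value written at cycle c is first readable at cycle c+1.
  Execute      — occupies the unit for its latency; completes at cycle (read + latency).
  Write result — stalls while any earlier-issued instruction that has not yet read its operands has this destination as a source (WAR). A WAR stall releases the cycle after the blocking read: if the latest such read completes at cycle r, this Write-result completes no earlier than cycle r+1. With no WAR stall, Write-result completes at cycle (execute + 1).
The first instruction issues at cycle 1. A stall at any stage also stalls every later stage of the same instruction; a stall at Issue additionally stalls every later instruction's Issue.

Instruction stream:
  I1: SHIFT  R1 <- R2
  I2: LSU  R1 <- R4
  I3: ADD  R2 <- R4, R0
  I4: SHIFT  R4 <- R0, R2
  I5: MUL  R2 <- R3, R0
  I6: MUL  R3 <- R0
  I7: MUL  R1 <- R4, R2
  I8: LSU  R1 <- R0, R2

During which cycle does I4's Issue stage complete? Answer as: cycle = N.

cycle = 7

I1: IS=1 RO=2 EX=3 WR=4
I2: IS=5 RO=6 EX=7 WR=8  [WAW R1: wait I1 write@4]
I3: IS=6 RO=7 EX=9 WR=10
I4: IS=7 RO=11 EX=12 WR=13  [RAW R2: wait I3 write@10]
I5: IS=11 RO=12 EX=18 WR=19  [WAW R2: wait I3 write@10]
I6: IS=20 RO=21 EX=27 WR=28  [struct: MUL busy until I5 writes@19]
I7: IS=29 RO=30 EX=36 WR=37  [struct: MUL busy until I6 writes@28]
I8: IS=38 RO=39 EX=40 WR=41  [WAW R1: wait I7 write@37]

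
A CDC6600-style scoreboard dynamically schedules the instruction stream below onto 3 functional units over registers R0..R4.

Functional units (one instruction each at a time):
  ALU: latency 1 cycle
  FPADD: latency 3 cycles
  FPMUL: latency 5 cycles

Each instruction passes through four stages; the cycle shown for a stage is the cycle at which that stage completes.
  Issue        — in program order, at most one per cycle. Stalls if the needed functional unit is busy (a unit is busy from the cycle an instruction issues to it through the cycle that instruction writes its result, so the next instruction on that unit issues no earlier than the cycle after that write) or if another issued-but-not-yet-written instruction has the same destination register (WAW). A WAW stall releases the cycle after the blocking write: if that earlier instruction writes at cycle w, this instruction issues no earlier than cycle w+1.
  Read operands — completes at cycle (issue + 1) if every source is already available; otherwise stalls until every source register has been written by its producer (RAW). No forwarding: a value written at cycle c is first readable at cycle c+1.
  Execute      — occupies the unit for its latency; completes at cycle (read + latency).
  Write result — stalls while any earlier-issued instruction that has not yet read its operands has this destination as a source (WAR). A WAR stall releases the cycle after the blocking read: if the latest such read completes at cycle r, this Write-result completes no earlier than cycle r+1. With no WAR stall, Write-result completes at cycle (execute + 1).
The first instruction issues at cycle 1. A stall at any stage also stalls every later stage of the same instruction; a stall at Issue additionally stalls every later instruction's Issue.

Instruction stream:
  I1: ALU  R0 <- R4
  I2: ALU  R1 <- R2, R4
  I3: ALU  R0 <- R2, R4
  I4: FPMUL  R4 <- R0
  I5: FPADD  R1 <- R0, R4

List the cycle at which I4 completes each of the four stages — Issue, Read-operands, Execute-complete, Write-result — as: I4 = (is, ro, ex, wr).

t=1  I1→ALU
t=2  I1 RO
t=3  I1 EX
t=4  I1 WR R0
t=5  I2→ALU
t=6  I2 RO
t=7  I2 EX
t=8  I2 WR R1
t=9  I3→ALU
t=10  I3 RO · I4→FPMUL
t=11  I3 EX · I5→FPADD
t=12  I3 WR R0
t=13  I4 RO
t=18  I4 EX
t=19  I4 WR R4
t=20  I5 RO
t=23  I5 EX
t=24  I5 WR R1

I4 = (10, 13, 18, 19)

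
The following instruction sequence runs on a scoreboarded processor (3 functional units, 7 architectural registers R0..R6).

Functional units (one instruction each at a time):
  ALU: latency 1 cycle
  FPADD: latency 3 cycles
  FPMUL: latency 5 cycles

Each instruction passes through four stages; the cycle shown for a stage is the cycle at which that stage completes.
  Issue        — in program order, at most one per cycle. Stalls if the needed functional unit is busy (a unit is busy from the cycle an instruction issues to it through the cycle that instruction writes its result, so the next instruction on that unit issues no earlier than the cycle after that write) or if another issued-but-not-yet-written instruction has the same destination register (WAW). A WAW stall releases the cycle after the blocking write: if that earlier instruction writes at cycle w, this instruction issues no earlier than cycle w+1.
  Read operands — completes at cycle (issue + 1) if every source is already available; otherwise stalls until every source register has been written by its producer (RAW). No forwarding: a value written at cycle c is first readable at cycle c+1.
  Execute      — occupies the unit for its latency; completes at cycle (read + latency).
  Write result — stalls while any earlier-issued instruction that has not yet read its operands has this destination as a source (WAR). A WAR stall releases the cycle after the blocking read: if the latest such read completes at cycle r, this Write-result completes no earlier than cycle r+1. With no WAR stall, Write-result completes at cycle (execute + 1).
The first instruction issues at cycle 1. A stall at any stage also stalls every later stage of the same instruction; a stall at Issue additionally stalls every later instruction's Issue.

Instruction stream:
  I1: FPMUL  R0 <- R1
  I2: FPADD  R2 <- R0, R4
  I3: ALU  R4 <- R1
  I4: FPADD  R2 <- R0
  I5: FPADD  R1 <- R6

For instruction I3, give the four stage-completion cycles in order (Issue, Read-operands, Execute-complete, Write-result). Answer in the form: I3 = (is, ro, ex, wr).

I3 = (3, 4, 5, 10)

1) issue 1, read 2, done 7, write 8
2) issue 2, read 9, done 12, write 13  <RAW R0: wait I1 write@8>
3) issue 3, read 4, done 5, write 10  <WAR R4: wait I2 read@9>
4) issue 14, read 15, done 18, write 19  <struct: FPADD busy until I2 writes@13>
5) issue 20, read 21, done 24, write 25  <struct: FPADD busy until I4 writes@19>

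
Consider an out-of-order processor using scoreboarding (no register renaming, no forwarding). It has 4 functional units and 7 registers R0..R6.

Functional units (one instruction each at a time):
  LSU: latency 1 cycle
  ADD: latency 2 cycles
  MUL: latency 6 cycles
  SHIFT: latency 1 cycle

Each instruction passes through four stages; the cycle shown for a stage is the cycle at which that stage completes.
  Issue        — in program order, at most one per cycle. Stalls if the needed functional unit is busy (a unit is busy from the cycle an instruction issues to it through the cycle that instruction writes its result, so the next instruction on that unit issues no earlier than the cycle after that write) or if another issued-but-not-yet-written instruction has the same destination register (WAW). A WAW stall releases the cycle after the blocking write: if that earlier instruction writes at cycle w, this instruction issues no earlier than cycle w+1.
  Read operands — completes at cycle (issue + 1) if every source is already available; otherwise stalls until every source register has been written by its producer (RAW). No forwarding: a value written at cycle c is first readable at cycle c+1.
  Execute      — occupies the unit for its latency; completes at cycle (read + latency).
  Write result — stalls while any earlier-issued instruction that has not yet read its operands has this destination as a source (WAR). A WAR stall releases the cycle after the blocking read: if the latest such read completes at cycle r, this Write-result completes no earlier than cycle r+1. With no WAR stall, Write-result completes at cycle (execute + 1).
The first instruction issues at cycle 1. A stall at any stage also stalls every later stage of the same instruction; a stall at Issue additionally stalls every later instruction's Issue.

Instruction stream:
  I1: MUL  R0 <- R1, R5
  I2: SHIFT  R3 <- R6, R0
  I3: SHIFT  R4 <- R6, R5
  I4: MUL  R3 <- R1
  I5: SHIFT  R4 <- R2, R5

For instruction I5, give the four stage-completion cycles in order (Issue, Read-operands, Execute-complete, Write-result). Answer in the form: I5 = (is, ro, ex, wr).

I5 = (17, 18, 19, 20)

I1 -> (1, 2, 8, 9)
I2 -> (2, 10, 11, 12)  // RAW R0: wait I1 write@9
I3 -> (13, 14, 15, 16)  // struct: SHIFT busy until I2 writes@12
I4 -> (14, 15, 21, 22)
I5 -> (17, 18, 19, 20)  // struct: SHIFT busy until I3 writes@16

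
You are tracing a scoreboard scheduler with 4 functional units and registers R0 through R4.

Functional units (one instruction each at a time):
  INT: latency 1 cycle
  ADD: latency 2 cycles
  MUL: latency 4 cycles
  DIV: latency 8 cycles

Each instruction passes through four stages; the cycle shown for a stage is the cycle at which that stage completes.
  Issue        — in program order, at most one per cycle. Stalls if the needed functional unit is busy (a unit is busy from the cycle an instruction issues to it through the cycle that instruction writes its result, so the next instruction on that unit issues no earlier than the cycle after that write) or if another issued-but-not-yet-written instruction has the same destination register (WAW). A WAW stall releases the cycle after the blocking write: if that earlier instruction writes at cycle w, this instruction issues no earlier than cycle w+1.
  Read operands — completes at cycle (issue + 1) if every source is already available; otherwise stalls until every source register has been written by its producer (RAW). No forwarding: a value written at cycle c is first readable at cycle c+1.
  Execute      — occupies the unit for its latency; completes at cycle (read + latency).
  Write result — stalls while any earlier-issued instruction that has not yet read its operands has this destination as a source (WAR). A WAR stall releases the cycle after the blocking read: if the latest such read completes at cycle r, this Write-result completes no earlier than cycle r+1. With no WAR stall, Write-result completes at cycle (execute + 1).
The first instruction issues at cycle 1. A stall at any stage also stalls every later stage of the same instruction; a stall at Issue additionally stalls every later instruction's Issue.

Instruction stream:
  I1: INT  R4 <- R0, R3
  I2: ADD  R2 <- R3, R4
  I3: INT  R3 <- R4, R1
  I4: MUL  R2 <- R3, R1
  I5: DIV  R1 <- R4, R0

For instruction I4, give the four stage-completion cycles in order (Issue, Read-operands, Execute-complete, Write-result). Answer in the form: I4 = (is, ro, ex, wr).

I4 = (9, 10, 14, 15)

c1: issue I1 (INT)
c2: I1 read-ops | issue I2 (ADD)
c3: I1 finished on INT
c4: I1→R4
c5: I2 read-ops | issue I3 (INT)
c6: I3 read-ops
c7: I2 finished on ADD | I3 finished on INT
c8: I2→R2 | I3→R3
c9: issue I4 (MUL)
c10: I4 read-ops | issue I5 (DIV)
c11: I5 read-ops
c14: I4 finished on MUL
c15: I4→R2
c19: I5 finished on DIV
c20: I5→R1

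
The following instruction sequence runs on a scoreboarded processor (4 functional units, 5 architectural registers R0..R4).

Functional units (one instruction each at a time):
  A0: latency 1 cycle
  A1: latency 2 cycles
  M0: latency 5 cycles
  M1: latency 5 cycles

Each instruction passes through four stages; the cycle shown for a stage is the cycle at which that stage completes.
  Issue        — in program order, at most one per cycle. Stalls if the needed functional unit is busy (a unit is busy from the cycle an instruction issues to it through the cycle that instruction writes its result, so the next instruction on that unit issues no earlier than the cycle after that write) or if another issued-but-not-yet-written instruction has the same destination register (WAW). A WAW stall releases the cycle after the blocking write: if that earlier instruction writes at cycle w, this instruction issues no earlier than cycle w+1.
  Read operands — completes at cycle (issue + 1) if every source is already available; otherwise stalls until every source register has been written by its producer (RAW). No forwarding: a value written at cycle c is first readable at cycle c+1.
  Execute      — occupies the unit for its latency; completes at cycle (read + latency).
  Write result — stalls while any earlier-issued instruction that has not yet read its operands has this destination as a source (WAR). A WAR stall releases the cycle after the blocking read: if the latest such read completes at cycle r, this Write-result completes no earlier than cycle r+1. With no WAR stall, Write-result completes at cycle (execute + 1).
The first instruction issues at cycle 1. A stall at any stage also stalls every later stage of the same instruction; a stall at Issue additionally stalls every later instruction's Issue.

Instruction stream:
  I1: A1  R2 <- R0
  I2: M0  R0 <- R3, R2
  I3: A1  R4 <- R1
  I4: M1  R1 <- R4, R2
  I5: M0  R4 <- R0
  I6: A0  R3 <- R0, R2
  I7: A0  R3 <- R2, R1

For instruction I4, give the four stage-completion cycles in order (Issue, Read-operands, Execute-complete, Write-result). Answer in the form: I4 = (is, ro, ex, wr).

1) issue 1, read 2, done 4, write 5
2) issue 2, read 6, done 11, write 12  <RAW R2: wait I1 write@5>
3) issue 6, read 7, done 9, write 10  <struct: A1 busy until I1 writes@5>
4) issue 7, read 11, done 16, write 17  <RAW R4: wait I3 write@10>
5) issue 13, read 14, done 19, write 20  <struct: M0 busy until I2 writes@12>
6) issue 14, read 15, done 16, write 17
7) issue 18, read 19, done 20, write 21  <struct: A0 busy until I6 writes@17>

I4 = (7, 11, 16, 17)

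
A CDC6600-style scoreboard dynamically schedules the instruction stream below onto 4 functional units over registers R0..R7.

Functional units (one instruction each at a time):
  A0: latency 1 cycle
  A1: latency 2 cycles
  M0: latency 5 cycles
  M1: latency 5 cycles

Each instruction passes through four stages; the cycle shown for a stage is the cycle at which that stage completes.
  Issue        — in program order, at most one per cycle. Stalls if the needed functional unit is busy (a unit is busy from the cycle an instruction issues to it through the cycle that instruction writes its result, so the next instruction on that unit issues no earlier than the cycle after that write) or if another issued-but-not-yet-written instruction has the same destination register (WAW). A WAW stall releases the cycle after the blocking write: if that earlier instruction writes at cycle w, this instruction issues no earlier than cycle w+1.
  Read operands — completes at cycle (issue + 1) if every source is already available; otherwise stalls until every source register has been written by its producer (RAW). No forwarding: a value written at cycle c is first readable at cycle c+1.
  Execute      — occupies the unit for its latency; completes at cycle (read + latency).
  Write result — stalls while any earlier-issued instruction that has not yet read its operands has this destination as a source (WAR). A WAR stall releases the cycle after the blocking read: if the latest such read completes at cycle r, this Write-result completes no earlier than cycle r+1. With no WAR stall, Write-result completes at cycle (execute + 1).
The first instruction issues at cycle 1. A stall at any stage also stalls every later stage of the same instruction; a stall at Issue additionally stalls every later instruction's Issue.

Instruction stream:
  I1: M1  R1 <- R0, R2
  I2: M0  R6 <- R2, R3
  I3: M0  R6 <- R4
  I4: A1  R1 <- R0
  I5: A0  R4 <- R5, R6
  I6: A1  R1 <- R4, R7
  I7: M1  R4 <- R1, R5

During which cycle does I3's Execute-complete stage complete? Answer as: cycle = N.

c1: I1→M1
c2: I1 RO, I2→M0
c3: I2 RO
c7: I1 EX
c8: I1 WR R1, I2 EX
c9: I2 WR R6
c10: I3→M0
c11: I3 RO, I4→A1
c12: I4 RO, I5→A0
c14: I4 EX
c15: I4 WR R1
c16: I3 EX, I6→A1
c17: I3 WR R6
c18: I5 RO
c19: I5 EX
c20: I5 WR R4
c21: I6 RO, I7→M1
c23: I6 EX
c24: I6 WR R1
c25: I7 RO
c30: I7 EX
c31: I7 WR R4

cycle = 16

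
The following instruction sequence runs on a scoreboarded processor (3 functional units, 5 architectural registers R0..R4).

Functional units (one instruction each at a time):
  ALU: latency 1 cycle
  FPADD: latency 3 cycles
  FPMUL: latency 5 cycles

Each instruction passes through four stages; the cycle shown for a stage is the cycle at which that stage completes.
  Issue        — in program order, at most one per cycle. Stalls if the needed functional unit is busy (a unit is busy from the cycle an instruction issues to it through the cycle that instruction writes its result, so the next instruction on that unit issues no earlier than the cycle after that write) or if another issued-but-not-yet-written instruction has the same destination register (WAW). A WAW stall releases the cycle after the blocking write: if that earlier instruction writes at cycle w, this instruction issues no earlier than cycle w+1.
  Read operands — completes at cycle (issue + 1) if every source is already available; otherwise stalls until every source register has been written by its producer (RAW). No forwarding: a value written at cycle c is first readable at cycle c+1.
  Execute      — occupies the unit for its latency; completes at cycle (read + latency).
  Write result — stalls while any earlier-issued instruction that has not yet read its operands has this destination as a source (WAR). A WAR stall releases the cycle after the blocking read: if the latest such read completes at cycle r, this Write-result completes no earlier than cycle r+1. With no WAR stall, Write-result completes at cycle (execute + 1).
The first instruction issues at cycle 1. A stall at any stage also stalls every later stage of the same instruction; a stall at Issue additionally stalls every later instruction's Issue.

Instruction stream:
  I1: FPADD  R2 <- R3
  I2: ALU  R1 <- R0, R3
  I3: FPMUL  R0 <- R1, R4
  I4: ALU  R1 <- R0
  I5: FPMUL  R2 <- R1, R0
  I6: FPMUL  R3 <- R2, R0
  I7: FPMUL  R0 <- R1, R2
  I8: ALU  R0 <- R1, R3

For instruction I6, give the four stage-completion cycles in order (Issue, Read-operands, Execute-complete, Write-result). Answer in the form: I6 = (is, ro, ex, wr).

I6 = (23, 24, 29, 30)

[I1] 1/2/5/6
[I2] 2/3/4/5
[I3] 3/6/11/12  (RAW R1: wait I2 write@5)
[I4] 6/13/14/15  (struct: ALU busy until I2 writes@5; RAW R0: wait I3 write@12)
[I5] 13/16/21/22  (struct: FPMUL busy until I3 writes@12; RAW R1: wait I4 write@15)
[I6] 23/24/29/30  (struct: FPMUL busy until I5 writes@22)
[I7] 31/32/37/38  (struct: FPMUL busy until I6 writes@30)
[I8] 39/40/41/42  (WAW R0: wait I7 write@38)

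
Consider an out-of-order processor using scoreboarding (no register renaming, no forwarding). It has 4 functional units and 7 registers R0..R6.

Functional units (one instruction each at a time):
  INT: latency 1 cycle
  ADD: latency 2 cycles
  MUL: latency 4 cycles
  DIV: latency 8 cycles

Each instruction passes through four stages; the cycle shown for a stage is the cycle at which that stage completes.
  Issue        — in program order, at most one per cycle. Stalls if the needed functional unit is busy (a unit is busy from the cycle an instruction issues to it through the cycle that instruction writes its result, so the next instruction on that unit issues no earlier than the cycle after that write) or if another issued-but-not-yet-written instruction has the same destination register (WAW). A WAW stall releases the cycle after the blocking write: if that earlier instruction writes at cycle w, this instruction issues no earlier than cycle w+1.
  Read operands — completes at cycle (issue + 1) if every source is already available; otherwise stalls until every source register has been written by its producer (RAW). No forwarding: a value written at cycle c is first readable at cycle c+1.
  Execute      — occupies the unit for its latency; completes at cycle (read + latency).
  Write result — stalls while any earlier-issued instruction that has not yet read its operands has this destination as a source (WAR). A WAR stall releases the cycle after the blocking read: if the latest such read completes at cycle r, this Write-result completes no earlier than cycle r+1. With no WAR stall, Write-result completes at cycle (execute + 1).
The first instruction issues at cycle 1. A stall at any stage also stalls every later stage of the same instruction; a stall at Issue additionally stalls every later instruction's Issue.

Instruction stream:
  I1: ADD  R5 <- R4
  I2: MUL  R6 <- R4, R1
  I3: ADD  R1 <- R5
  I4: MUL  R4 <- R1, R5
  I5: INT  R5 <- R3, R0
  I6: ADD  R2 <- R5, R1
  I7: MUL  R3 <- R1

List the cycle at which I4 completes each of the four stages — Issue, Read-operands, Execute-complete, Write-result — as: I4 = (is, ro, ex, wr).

I4 = (9, 11, 15, 16)

  I1 | 1 | 2 | 4 | 5
  I2 | 2 | 3 | 7 | 8
  I3 | 6 | 7 | 9 | 10   struct: ADD busy until I1 writes@5
  I4 | 9 | 11 | 15 | 16   struct: MUL busy until I2 writes@8 · RAW R1: wait I3 write@10
  I5 | 10 | 11 | 12 | 13
  I6 | 11 | 14 | 16 | 17   RAW R5: wait I5 write@13
  I7 | 17 | 18 | 22 | 23   struct: MUL busy until I4 writes@16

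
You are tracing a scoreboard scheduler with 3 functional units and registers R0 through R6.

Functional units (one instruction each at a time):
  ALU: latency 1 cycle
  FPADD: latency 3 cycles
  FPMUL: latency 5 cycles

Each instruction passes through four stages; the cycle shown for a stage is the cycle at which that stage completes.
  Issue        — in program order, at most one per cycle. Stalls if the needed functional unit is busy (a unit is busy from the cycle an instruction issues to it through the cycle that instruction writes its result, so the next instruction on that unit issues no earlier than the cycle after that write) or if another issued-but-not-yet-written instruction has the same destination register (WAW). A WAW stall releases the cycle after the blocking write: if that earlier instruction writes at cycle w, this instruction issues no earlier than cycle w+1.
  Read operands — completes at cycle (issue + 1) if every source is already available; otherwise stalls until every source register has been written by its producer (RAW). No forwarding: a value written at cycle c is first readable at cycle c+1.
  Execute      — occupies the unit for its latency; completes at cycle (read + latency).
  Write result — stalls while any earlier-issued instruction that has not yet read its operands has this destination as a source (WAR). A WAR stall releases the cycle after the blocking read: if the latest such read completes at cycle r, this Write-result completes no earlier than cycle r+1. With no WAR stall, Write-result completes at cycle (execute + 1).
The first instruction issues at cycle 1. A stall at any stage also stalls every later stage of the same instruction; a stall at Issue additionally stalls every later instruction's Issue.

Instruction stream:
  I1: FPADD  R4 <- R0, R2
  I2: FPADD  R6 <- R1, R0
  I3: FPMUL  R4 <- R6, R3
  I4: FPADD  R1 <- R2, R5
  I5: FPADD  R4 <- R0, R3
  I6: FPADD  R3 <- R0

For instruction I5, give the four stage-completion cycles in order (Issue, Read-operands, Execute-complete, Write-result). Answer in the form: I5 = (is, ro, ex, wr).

I5 = (20, 21, 24, 25)

I1: IS=1 RO=2 EX=5 WR=6
I2: IS=7 RO=8 EX=11 WR=12  [struct: FPADD busy until I1 writes@6]
I3: IS=8 RO=13 EX=18 WR=19  [RAW R6: wait I2 write@12]
I4: IS=13 RO=14 EX=17 WR=18  [struct: FPADD busy until I2 writes@12]
I5: IS=20 RO=21 EX=24 WR=25  [WAW R4: wait I3 write@19]
I6: IS=26 RO=27 EX=30 WR=31  [struct: FPADD busy until I5 writes@25]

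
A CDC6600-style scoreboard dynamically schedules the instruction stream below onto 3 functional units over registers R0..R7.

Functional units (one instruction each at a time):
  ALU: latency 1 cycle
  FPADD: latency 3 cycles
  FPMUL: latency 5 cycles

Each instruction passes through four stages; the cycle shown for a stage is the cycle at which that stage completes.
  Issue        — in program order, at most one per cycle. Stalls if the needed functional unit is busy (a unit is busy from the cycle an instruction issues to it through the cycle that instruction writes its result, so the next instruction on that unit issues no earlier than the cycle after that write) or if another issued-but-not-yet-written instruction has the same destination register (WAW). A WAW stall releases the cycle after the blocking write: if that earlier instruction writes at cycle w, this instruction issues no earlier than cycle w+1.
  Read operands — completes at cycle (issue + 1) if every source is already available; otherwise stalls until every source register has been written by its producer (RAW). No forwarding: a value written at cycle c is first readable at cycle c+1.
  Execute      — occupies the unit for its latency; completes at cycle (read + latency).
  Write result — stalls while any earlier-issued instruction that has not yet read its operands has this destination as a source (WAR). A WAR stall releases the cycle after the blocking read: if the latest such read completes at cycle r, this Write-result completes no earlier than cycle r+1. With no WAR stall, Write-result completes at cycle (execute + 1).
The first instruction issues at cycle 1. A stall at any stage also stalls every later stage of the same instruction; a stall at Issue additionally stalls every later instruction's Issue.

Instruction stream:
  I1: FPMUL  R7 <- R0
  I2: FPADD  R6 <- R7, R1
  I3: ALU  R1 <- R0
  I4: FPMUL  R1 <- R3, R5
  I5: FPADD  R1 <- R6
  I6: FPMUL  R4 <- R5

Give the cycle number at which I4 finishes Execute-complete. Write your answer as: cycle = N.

cycle = 17

1) issue 1, read 2, done 7, write 8
2) issue 2, read 9, done 12, write 13  <RAW R7: wait I1 write@8>
3) issue 3, read 4, done 5, write 10  <WAR R1: wait I2 read@9>
4) issue 11, read 12, done 17, write 18  <WAW R1: wait I3 write@10>
5) issue 19, read 20, done 23, write 24  <WAW R1: wait I4 write@18>
6) issue 20, read 21, done 26, write 27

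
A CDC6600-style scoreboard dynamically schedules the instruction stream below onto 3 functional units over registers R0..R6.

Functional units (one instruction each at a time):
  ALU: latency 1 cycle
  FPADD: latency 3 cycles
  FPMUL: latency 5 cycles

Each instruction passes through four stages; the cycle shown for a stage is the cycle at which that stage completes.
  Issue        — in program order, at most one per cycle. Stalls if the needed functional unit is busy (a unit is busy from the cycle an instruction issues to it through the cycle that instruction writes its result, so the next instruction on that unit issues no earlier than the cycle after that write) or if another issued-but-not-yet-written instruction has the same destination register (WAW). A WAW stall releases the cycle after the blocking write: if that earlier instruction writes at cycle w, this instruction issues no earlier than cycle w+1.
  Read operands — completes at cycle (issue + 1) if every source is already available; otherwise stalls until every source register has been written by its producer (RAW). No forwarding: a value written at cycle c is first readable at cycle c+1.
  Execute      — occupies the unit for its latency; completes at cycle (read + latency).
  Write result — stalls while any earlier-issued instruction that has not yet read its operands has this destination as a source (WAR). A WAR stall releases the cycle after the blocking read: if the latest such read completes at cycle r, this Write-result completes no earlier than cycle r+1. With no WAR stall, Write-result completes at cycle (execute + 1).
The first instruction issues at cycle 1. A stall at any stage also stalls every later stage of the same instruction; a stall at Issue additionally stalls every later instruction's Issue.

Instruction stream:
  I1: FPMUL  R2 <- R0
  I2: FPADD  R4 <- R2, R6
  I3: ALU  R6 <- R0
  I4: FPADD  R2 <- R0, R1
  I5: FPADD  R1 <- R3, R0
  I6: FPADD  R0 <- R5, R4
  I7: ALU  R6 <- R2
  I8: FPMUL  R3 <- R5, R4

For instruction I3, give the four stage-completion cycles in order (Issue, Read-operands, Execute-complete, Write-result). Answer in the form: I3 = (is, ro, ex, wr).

I1: IS=1 RO=2 EX=7 WR=8
I2: IS=2 RO=9 EX=12 WR=13  [RAW R2: wait I1 write@8]
I3: IS=3 RO=4 EX=5 WR=10  [WAR R6: wait I2 read@9]
I4: IS=14 RO=15 EX=18 WR=19  [struct: FPADD busy until I2 writes@13]
I5: IS=20 RO=21 EX=24 WR=25  [struct: FPADD busy until I4 writes@19]
I6: IS=26 RO=27 EX=30 WR=31  [struct: FPADD busy until I5 writes@25]
I7: IS=27 RO=28 EX=29 WR=30
I8: IS=28 RO=29 EX=34 WR=35

I3 = (3, 4, 5, 10)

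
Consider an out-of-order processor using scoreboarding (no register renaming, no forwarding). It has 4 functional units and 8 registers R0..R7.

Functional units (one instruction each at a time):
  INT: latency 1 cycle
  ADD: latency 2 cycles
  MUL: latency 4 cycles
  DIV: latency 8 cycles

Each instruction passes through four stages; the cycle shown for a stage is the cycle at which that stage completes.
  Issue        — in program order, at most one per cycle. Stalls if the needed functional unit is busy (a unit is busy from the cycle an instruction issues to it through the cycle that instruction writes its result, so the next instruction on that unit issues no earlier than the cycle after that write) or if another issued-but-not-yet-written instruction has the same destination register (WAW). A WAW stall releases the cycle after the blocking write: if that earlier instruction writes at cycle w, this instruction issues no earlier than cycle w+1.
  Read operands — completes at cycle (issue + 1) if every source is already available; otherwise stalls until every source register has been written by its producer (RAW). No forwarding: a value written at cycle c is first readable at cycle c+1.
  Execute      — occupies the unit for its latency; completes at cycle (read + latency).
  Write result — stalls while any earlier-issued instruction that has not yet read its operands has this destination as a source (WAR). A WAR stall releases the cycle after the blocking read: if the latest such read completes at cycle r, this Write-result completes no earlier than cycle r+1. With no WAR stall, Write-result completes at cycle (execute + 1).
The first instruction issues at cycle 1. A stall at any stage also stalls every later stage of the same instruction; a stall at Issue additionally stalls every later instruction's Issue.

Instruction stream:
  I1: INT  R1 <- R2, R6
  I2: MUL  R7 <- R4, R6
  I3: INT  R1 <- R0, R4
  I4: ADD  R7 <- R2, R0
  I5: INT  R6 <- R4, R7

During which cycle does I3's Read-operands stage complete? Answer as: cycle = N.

cycle 1: I1→INT
cycle 2: I1 RO · I2→MUL
cycle 3: I1 EX · I2 RO
cycle 4: I1 WR R1
cycle 5: I3→INT
cycle 6: I3 RO
cycle 7: I2 EX · I3 EX
cycle 8: I2 WR R7 · I3 WR R1
cycle 9: I4→ADD
cycle 10: I4 RO · I5→INT
cycle 12: I4 EX
cycle 13: I4 WR R7
cycle 14: I5 RO
cycle 15: I5 EX
cycle 16: I5 WR R6

cycle = 6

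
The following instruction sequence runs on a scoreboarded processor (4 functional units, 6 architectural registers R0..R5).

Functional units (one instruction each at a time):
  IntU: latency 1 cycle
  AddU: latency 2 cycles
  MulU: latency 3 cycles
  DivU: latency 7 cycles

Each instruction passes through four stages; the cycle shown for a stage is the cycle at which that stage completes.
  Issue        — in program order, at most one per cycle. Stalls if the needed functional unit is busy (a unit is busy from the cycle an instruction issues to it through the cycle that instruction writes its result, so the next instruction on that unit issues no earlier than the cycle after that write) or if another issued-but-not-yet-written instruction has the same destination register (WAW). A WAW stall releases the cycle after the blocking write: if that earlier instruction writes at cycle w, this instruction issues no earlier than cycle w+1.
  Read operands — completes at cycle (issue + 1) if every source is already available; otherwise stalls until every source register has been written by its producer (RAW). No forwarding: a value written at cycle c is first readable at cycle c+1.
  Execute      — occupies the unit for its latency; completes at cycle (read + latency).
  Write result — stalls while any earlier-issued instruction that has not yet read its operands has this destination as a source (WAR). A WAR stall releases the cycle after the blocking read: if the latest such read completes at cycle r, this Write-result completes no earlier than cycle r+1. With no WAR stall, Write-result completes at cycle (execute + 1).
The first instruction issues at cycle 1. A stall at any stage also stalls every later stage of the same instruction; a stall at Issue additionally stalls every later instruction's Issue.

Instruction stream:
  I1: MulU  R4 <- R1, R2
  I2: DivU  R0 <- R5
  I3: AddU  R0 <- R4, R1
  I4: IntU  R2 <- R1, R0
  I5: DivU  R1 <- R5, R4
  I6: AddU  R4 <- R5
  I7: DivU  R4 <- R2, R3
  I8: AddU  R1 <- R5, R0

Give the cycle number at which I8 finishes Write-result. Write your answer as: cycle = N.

[1] I1→MulU
[2] I1 RO · I2→DivU
[3] I2 RO
[5] I1 EX
[6] I1 WR R4
[10] I2 EX
[11] I2 WR R0
[12] I3→AddU
[13] I3 RO · I4→IntU
[14] I5→DivU
[15] I3 EX · I5 RO
[16] I3 WR R0
[17] I4 RO · I6→AddU
[18] I4 EX · I6 RO
[19] I4 WR R2
[20] I6 EX
[21] I6 WR R4
[22] I5 EX
[23] I5 WR R1
[24] I7→DivU
[25] I7 RO · I8→AddU
[26] I8 RO
[28] I8 EX
[29] I8 WR R1
[32] I7 EX
[33] I7 WR R4

cycle = 29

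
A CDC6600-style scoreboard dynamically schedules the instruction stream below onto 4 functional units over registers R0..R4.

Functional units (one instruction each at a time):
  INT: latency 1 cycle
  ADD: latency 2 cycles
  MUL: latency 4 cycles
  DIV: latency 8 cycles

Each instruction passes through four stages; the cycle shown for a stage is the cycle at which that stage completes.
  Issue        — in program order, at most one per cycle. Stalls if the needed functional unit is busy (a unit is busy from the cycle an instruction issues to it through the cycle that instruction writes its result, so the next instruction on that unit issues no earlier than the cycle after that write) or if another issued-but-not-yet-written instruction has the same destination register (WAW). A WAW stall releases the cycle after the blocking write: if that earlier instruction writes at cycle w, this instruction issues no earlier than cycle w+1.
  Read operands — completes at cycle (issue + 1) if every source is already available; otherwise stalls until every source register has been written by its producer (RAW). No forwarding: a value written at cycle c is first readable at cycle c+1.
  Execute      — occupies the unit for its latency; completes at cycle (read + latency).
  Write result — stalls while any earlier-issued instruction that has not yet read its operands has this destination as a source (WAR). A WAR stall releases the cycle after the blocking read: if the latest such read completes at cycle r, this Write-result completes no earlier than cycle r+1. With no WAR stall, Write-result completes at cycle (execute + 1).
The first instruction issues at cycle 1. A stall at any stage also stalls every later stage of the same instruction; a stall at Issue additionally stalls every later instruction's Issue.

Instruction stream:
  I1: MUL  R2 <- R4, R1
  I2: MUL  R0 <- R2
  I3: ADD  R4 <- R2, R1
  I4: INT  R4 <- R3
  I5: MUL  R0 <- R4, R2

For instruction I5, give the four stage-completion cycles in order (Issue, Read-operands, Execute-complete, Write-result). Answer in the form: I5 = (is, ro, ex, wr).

I5 = (15, 18, 22, 23)

cycle 1: issue I1 (MUL)
cycle 2: I1 read-ops
cycle 6: I1 finished on MUL
cycle 7: I1→R2
cycle 8: issue I2 (MUL)
cycle 9: I2 read-ops; issue I3 (ADD)
cycle 10: I3 read-ops
cycle 12: I3 finished on ADD
cycle 13: I2 finished on MUL; I3→R4
cycle 14: I2→R0; issue I4 (INT)
cycle 15: I4 read-ops; issue I5 (MUL)
cycle 16: I4 finished on INT
cycle 17: I4→R4
cycle 18: I5 read-ops
cycle 22: I5 finished on MUL
cycle 23: I5→R0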